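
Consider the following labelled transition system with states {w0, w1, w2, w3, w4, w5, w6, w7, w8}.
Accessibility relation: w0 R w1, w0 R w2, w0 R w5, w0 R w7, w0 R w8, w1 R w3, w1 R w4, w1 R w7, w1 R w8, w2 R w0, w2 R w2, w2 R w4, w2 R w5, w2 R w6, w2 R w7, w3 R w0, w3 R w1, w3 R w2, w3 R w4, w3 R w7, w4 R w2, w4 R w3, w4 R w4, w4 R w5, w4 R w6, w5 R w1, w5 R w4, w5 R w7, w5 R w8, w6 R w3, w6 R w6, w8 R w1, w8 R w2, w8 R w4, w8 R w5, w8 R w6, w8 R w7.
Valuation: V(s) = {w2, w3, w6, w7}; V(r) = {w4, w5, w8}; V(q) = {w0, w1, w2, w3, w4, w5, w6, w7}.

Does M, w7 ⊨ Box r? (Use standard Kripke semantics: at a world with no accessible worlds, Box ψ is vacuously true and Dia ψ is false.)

Recall that Box ψ holds at a world iff ψ holds at every accessible world, and Dia ψ holds iff ψ holds at some accessible world.
At w7: no accessible worlds, so Box r holds vacuously.

Yes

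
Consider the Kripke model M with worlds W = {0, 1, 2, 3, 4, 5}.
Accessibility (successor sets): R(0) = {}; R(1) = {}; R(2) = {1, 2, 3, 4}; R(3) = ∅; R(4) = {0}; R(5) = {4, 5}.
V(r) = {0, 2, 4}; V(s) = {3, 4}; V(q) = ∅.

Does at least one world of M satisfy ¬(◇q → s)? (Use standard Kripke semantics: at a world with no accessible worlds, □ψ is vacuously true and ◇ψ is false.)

Recall that ◇ψ holds at a world iff ψ holds at some accessible world.
Let φ = ¬(◇q → s). Evaluate φ at each world:
  0 (successors ∅): φ is false.
  1 (successors ∅): φ is false.
  2 (successors {1, 2, 3, 4}): φ is false.
  3 (successors ∅): φ is false.
  4 (successors {0}): φ is false.
  5 (successors {4, 5}): φ is false.
For instance, at 2:
  At 2: ◇q → s is true, so ¬(◇q → s) is false.
    At 2: ◇q is false, s is false, so ◇q → s is true.
      At 2: ◇q requires q at some successor in {1, 2, 3, 4}.
        At 1: q is false.
        At 2: q is false.
        At 3: q is false.
        At 4: q is false.
      So ◇q is false at 2.

No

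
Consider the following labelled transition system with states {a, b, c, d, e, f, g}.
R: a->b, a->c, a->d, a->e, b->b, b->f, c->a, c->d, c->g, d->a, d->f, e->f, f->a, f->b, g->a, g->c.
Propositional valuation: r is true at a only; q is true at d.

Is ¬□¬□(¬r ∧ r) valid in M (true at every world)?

Let φ = ¬□¬□(¬r ∧ r). Evaluate φ at each world:
  a (successors {b, c, d, e}): φ is false.
  b (successors {b, f}): φ is false.
  c (successors {a, d, g}): φ is false.
  d (successors {a, f}): φ is false.
  e (successors {f}): φ is false.
  f (successors {a, b}): φ is false.
  g (successors {a, c}): φ is false.
Detail at a (counterexample):
  At a: □¬□(¬r ∧ r) is true, so ¬□¬□(¬r ∧ r) is false.
    At a: □¬□(¬r ∧ r) requires ¬□(¬r ∧ r) at every successor {b, c, d, e}.
      At b: ¬□(¬r ∧ r) is true.
      At c: ¬□(¬r ∧ r) is true.
      At d: ¬□(¬r ∧ r) is true.
      At e: ¬□(¬r ∧ r) is true.
    So □¬□(¬r ∧ r) is true at a.

No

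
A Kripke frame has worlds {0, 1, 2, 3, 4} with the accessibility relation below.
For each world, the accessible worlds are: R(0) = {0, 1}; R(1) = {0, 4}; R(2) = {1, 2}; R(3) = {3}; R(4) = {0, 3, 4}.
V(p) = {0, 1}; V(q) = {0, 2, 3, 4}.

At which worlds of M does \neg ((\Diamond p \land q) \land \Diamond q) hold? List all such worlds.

1, 3

Let φ = \neg ((\Diamond p \land q) \land \Diamond q). Evaluate φ at each world:
  0 (successors {0, 1}): φ is false.
  1 (successors {0, 4}): φ is true.
  2 (successors {1, 2}): φ is false.
  3 (successors {3}): φ is true.
  4 (successors {0, 3, 4}): φ is false.
For instance, at 3:
  At 3: (\Diamond p \land q) \land \Diamond q is false, so \neg ((\Diamond p \land q) \land \Diamond q) is true.
    At 3: \Diamond p \land q is false, \Diamond q is true, so (\Diamond p \land q) \land \Diamond q is false.
      At 3: \Diamond p is false, q is true, so \Diamond p \land q is false.
      At 3: \Diamond q requires q at some successor in {3}.
        q holds at 3, so \Diamond q is true at 3.
Satisfying worlds: {1, 3}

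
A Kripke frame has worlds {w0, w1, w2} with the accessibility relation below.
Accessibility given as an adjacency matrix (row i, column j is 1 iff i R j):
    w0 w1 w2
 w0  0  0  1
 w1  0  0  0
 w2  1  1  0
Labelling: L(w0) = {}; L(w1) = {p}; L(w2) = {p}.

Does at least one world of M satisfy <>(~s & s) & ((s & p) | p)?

No

Recall that <>ψ holds at a world iff ψ holds at some accessible world.
Let φ = <>(~s & s) & ((s & p) | p). Evaluate φ at each world:
  w0 (successors {w2}): φ is false.
  w1 (successors ∅): φ is false.
  w2 (successors {w0, w1}): φ is false.
For instance, at w2:
  At w2: <>(~s & s) is false, (s & p) | p is true, so <>(~s & s) & ((s & p) | p) is false.
    At w2: <>(~s & s) requires ~s & s at some successor in {w0, w1}.
      At w0: ~s & s is false.
      At w1: ~s & s is false.
    So <>(~s & s) is false at w2.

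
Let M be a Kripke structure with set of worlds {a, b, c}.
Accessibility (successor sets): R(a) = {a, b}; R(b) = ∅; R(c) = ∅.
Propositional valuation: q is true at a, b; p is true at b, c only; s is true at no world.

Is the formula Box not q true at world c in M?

At c: no accessible worlds, so Box not q holds vacuously.

Yes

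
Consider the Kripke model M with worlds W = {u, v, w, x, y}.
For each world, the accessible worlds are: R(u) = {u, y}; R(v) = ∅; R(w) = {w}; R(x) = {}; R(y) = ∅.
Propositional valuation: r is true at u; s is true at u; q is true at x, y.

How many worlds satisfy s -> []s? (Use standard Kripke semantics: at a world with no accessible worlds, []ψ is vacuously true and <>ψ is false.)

4

Recall that []ψ holds at a world iff ψ holds at every accessible world, and <>ψ holds iff ψ holds at some accessible world.
Let φ = s -> []s. Evaluate φ at each world:
  u (successors {u, y}): φ is false.
  v (successors ∅): φ is true.
  w (successors {w}): φ is true.
  x (successors ∅): φ is true.
  y (successors ∅): φ is true.
For instance, at w:
  At w: s is false, []s is false, so s -> []s is true.
    At w: []s requires s at every successor {w}.
      s fails at w, so []s is false at w.
Satisfying worlds: {v, w, x, y}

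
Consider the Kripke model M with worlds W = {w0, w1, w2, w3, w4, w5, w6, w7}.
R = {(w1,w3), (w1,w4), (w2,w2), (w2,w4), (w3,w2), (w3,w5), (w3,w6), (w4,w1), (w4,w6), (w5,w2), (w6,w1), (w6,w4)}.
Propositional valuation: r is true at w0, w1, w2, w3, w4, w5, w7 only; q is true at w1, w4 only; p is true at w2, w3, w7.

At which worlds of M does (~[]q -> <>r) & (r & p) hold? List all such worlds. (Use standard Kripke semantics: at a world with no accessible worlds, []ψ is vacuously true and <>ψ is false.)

Recall that []ψ holds at a world iff ψ holds at every accessible world, and <>ψ holds iff ψ holds at some accessible world.
Let φ = (~[]q -> <>r) & (r & p). Evaluate φ at each world:
  w0 (successors ∅): φ is false.
  w1 (successors {w3, w4}): φ is false.
  w2 (successors {w2, w4}): φ is true.
  w3 (successors {w2, w5, w6}): φ is true.
  w4 (successors {w1, w6}): φ is false.
  w5 (successors {w2}): φ is false.
  w6 (successors {w1, w4}): φ is false.
  w7 (successors ∅): φ is true.
For instance, at w6:
  At w6: ~[]q -> <>r is true, r & p is false, so (~[]q -> <>r) & (r & p) is false.
    At w6: ~[]q is false, <>r is true, so ~[]q -> <>r is true.
      At w6: []q is true, so ~[]q is false.
      At w6: <>r requires r at some successor in {w1, w4}.
        r holds at w1, so <>r is true at w6.
Satisfying worlds: {w2, w3, w7}

w2, w3, w7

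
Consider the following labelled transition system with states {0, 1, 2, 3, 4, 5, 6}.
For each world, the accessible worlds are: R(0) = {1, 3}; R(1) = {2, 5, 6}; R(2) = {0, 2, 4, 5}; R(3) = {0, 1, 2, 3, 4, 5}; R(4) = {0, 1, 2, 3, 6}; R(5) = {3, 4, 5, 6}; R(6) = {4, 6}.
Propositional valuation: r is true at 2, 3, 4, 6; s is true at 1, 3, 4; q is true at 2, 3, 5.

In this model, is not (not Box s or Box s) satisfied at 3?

No

At 3: not Box s or Box s is true, so not (not Box s or Box s) is false.
  At 3: not Box s is true, Box s is false, so not Box s or Box s is true.
    At 3: Box s is false, so not Box s is true.
      At 3: Box s requires s at every successor {0, 1, 2, 3, 4, 5}.
        s fails at 0, so Box s is false at 3.
    At 3: Box s requires s at every successor {0, 1, 2, 3, 4, 5}.
      s fails at 0, so Box s is false at 3.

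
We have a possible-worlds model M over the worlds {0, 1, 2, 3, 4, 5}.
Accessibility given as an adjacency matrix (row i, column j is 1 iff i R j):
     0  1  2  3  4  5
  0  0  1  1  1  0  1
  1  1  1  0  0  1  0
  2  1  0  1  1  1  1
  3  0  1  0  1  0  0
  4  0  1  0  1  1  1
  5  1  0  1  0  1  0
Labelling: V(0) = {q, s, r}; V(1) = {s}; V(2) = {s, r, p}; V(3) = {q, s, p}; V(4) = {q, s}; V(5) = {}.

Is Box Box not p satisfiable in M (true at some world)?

No

Let φ = Box Box not p. Evaluate φ at each world:
  0 (successors {1, 2, 3, 5}): φ is false.
  1 (successors {0, 1, 4}): φ is false.
  2 (successors {0, 2, 3, 4, 5}): φ is false.
  3 (successors {1, 3}): φ is false.
  4 (successors {1, 3, 4, 5}): φ is false.
  5 (successors {0, 2, 4}): φ is false.
For instance, at 0:
  At 0: Box Box not p requires Box not p at every successor {1, 2, 3, 5}.
    Box not p fails at 2, so Box Box not p is false at 0.
      At 2: Box not p requires not p at every successor {0, 2, 3, 4, 5}.
        not p fails at 2, so Box not p is false at 2.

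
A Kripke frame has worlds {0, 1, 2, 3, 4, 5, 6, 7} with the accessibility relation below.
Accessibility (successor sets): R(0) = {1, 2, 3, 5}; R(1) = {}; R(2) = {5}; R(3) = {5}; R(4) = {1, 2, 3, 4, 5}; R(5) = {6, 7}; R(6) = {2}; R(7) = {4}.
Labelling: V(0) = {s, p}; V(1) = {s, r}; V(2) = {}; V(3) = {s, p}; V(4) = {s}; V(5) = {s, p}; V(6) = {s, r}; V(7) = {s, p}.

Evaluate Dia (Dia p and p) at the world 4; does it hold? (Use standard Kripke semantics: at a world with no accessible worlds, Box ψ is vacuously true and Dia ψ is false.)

Yes

At 4: Dia (Dia p and p) requires Dia p and p at some successor in {1, 2, 3, 4, 5}.
  Dia p and p holds at 3, so Dia (Dia p and p) is true at 4.
    At 3: Dia p is true, p is true, so Dia p and p is true.
      At 3: Dia p requires p at some successor in {5}.
        p holds at 5, so Dia p is true at 3.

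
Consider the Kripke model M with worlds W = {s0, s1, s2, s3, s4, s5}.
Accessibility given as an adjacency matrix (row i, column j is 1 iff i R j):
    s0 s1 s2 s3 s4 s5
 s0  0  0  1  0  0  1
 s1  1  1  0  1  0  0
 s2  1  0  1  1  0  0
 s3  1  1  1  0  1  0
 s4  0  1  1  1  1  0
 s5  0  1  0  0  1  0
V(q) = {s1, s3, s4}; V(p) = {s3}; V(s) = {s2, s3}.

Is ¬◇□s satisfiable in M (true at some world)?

Yes

Let φ = ¬◇□s. Evaluate φ at each world:
  s0 (successors {s2, s5}): φ is true.
  s1 (successors {s0, s1, s3}): φ is true.
  s2 (successors {s0, s2, s3}): φ is true.
  s3 (successors {s0, s1, s2, s4}): φ is true.
  s4 (successors {s1, s2, s3, s4}): φ is true.
  s5 (successors {s1, s4}): φ is true.
Detail at s0 (witness):
  At s0: ◇□s is false, so ¬◇□s is true.
    At s0: ◇□s requires □s at some successor in {s2, s5}.
      At s2: □s is false.
      At s5: □s is false.
    So ◇□s is false at s0.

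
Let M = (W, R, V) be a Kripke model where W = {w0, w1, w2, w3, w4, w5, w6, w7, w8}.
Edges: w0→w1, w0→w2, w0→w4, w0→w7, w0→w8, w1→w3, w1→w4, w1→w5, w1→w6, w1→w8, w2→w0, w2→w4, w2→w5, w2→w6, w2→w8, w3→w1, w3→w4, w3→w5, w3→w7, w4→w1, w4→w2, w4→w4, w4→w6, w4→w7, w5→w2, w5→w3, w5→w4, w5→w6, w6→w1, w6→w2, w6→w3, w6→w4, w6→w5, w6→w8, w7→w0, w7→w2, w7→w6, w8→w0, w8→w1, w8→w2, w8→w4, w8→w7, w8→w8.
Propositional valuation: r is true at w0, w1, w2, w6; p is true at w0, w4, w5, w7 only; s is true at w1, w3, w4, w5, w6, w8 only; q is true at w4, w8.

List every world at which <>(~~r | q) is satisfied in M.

w0, w1, w2, w3, w4, w5, w6, w7, w8

Let φ = <>(~~r | q). Evaluate φ at each world:
  w0 (successors {w1, w2, w4, w7, w8}): φ is true.
  w1 (successors {w3, w4, w5, w6, w8}): φ is true.
  w2 (successors {w0, w4, w5, w6, w8}): φ is true.
  w3 (successors {w1, w4, w5, w7}): φ is true.
  w4 (successors {w1, w2, w4, w6, w7}): φ is true.
  w5 (successors {w2, w3, w4, w6}): φ is true.
  w6 (successors {w1, w2, w3, w4, w5, w8}): φ is true.
  w7 (successors {w0, w2, w6}): φ is true.
  w8 (successors {w0, w1, w2, w4, w7, w8}): φ is true.
For instance, at w6:
  At w6: <>(~~r | q) requires ~~r | q at some successor in {w1, w2, w3, w4, w5, w8}.
    ~~r | q holds at w1, so <>(~~r | q) is true at w6.
Satisfying worlds: {w0, w1, w2, w3, w4, w5, w6, w7, w8}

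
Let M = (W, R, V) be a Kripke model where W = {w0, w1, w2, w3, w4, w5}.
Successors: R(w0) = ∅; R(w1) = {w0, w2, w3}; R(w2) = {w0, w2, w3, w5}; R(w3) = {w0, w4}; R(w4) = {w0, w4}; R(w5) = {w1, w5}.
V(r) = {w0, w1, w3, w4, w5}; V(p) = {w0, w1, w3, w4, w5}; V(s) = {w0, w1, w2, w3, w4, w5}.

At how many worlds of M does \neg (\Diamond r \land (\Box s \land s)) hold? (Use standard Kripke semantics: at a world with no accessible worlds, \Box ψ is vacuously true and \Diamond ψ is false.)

Recall that \Box ψ holds at a world iff ψ holds at every accessible world, and \Diamond ψ holds iff ψ holds at some accessible world.
Let φ = \neg (\Diamond r \land (\Box s \land s)). Evaluate φ at each world:
  w0 (successors ∅): φ is true.
  w1 (successors {w0, w2, w3}): φ is false.
  w2 (successors {w0, w2, w3, w5}): φ is false.
  w3 (successors {w0, w4}): φ is false.
  w4 (successors {w0, w4}): φ is false.
  w5 (successors {w1, w5}): φ is false.
For instance, at w2:
  At w2: \Diamond r \land (\Box s \land s) is true, so \neg (\Diamond r \land (\Box s \land s)) is false.
    At w2: \Diamond r is true, \Box s \land s is true, so \Diamond r \land (\Box s \land s) is true.
      At w2: \Diamond r requires r at some successor in {w0, w2, w3, w5}.
        r holds at w0, so \Diamond r is true at w2.
      At w2: \Box s is true, s is true, so \Box s \land s is true.
Satisfying worlds: {w0}

1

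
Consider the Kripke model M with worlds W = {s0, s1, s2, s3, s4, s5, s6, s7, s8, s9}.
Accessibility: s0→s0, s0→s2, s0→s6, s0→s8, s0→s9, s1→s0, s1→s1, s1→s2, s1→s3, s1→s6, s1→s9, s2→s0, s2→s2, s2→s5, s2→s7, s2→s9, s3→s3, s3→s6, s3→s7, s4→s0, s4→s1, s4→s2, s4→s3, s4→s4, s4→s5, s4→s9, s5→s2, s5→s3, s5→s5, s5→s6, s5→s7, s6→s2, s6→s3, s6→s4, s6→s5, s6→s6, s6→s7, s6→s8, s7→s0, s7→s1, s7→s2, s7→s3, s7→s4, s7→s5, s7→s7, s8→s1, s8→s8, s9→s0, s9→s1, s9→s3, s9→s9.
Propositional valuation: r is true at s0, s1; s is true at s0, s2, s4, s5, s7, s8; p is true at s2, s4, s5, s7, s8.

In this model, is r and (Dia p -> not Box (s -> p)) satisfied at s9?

No

At s9: r is false, Dia p -> not Box (s -> p) is true, so r and (Dia p -> not Box (s -> p)) is false.
  At s9: Dia p is false, not Box (s -> p) is true, so Dia p -> not Box (s -> p) is true.
    At s9: Dia p requires p at some successor in {s0, s1, s3, s9}.
      At s0: p is false.
      At s1: p is false.
      At s3: p is false.
      At s9: p is false.
    So Dia p is false at s9.
    At s9: Box (s -> p) is false, so not Box (s -> p) is true.
      At s9: Box (s -> p) requires s -> p at every successor {s0, s1, s3, s9}.
        s -> p fails at s0, so Box (s -> p) is false at s9.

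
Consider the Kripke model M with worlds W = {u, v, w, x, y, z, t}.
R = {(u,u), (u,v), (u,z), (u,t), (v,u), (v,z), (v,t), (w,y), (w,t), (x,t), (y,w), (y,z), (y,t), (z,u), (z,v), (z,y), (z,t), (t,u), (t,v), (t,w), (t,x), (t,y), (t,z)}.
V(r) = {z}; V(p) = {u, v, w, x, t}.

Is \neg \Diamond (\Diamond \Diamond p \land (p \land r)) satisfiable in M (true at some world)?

Recall that \Diamond ψ holds at a world iff ψ holds at some accessible world.
Let φ = \neg \Diamond (\Diamond \Diamond p \land (p \land r)). Evaluate φ at each world:
  u (successors {u, v, z, t}): φ is true.
  v (successors {u, z, t}): φ is true.
  w (successors {y, t}): φ is true.
  x (successors {t}): φ is true.
  y (successors {w, z, t}): φ is true.
  z (successors {u, v, y, t}): φ is true.
  t (successors {u, v, w, x, y, z}): φ is true.
Detail at u (witness):
  At u: \Diamond (\Diamond \Diamond p \land (p \land r)) is false, so \neg \Diamond (\Diamond \Diamond p \land (p \land r)) is true.
    At u: \Diamond (\Diamond \Diamond p \land (p \land r)) requires \Diamond \Diamond p \land (p \land r) at some successor in {u, v, z, t}.
      At u: \Diamond \Diamond p \land (p \land r) is false.
      At v: \Diamond \Diamond p \land (p \land r) is false.
      At z: \Diamond \Diamond p \land (p \land r) is false.
      At t: \Diamond \Diamond p \land (p \land r) is false.
    So \Diamond (\Diamond \Diamond p \land (p \land r)) is false at u.

Yes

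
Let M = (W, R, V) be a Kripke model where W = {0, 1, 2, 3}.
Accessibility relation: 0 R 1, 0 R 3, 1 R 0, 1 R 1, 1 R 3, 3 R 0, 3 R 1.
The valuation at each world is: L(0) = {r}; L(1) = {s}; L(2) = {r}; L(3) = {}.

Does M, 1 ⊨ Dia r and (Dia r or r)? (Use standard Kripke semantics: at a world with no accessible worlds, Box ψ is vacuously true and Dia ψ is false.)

Yes

Recall that Dia ψ holds at a world iff ψ holds at some accessible world.
At 1: Dia r is true, Dia r or r is true, so Dia r and (Dia r or r) is true.
  At 1: Dia r requires r at some successor in {0, 1, 3}.
    r holds at 0, so Dia r is true at 1.
  At 1: Dia r is true, r is false, so Dia r or r is true.
    At 1: Dia r requires r at some successor in {0, 1, 3}.
      r holds at 0, so Dia r is true at 1.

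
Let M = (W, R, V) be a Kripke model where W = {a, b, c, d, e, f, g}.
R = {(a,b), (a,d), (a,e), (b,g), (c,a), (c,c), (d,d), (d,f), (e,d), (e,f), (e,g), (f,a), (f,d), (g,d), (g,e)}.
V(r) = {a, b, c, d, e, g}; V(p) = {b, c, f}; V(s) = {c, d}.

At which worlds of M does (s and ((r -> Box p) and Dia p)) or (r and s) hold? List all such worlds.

c, d

Let φ = (s and ((r -> Box p) and Dia p)) or (r and s). Evaluate φ at each world:
  a (successors {b, d, e}): φ is false.
  b (successors {g}): φ is false.
  c (successors {a, c}): φ is true.
  d (successors {d, f}): φ is true.
  e (successors {d, f, g}): φ is false.
  f (successors {a, d}): φ is false.
  g (successors {d, e}): φ is false.
For instance, at e:
  At e: s and ((r -> Box p) and Dia p) is false, r and s is false, so (s and ((r -> Box p) and Dia p)) or (r and s) is false.
    At e: s is false, (r -> Box p) and Dia p is false, so s and ((r -> Box p) and Dia p) is false.
      At e: r -> Box p is false, Dia p is true, so (r -> Box p) and Dia p is false.
Satisfying worlds: {c, d}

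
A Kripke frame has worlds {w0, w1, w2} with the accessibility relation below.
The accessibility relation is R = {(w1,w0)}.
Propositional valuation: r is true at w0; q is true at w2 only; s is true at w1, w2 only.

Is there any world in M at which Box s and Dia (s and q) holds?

No

Let φ = Box s and Dia (s and q). Evaluate φ at each world:
  w0 (successors ∅): φ is false.
  w1 (successors {w0}): φ is false.
  w2 (successors ∅): φ is false.
For instance, at w1:
  At w1: Box s is false, Dia (s and q) is false, so Box s and Dia (s and q) is false.
    At w1: Box s requires s at every successor {w0}.
      s fails at w0, so Box s is false at w1.
    At w1: Dia (s and q) requires s and q at some successor in {w0}.
      At w0: s and q is false.
    So Dia (s and q) is false at w1.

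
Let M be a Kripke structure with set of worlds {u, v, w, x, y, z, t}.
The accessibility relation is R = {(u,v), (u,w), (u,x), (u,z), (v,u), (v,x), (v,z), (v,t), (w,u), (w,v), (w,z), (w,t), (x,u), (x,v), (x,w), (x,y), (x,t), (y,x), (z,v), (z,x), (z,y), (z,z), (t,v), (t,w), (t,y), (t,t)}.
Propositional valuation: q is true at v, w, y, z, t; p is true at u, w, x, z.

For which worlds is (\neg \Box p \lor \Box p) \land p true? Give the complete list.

Let φ = (\neg \Box p \lor \Box p) \land p. Evaluate φ at each world:
  u (successors {v, w, x, z}): φ is true.
  v (successors {u, x, z, t}): φ is false.
  w (successors {u, v, z, t}): φ is true.
  x (successors {u, v, w, y, t}): φ is true.
  y (successors {x}): φ is false.
  z (successors {v, x, y, z}): φ is true.
  t (successors {v, w, y, t}): φ is false.
For instance, at x:
  At x: \neg \Box p \lor \Box p is true, p is true, so (\neg \Box p \lor \Box p) \land p is true.
    At x: \neg \Box p is true, \Box p is false, so \neg \Box p \lor \Box p is true.
      At x: \Box p is false, so \neg \Box p is true.
      At x: \Box p requires p at every successor {u, v, w, y, t}.
        p fails at v, so \Box p is false at x.
Satisfying worlds: {u, w, x, z}

u, w, x, z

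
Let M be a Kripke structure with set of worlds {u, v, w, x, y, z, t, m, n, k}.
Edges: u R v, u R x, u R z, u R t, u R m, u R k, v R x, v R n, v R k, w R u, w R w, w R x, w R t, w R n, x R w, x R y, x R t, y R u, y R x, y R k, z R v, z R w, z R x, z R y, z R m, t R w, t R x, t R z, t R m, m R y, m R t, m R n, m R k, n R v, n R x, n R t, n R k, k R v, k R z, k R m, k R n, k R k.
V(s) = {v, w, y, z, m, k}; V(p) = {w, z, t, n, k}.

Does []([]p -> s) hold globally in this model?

Yes

Recall that []ψ holds at a world iff ψ holds at every accessible world, and <>ψ holds iff ψ holds at some accessible world.
Let φ = []([]p -> s). Evaluate φ at each world:
  u (successors {v, x, z, t, m, k}): φ is true.
  v (successors {x, n, k}): φ is true.
  w (successors {u, w, x, t, n}): φ is true.
  x (successors {w, y, t}): φ is true.
  y (successors {u, x, k}): φ is true.
  z (successors {v, w, x, y, m}): φ is true.
  t (successors {w, x, z, m}): φ is true.
  m (successors {y, t, n, k}): φ is true.
  n (successors {v, x, t, k}): φ is true.
  k (successors {v, z, m, n, k}): φ is true.
For instance, at v:
  At v: []([]p -> s) requires []p -> s at every successor {x, n, k}.
      At x: []p is false, s is false, so []p -> s is true.
      At n: []p is false, s is false, so []p -> s is true.
      At k: []p is false, s is true, so []p -> s is true.
  So []([]p -> s) is true at v.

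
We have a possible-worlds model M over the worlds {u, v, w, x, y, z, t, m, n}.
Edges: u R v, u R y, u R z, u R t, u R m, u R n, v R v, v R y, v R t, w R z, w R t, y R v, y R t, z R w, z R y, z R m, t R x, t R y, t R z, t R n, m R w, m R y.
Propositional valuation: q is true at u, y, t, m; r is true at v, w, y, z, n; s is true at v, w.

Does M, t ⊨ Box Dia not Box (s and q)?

No

Recall that Box ψ holds at a world iff ψ holds at every accessible world, and Dia ψ holds iff ψ holds at some accessible world.
At t: Box Dia not Box (s and q) requires Dia not Box (s and q) at every successor {x, y, z, n}.
  Dia not Box (s and q) fails at x, so Box Dia not Box (s and q) is false at t.
    At x: no accessible worlds, so Dia not Box (s and q) is false.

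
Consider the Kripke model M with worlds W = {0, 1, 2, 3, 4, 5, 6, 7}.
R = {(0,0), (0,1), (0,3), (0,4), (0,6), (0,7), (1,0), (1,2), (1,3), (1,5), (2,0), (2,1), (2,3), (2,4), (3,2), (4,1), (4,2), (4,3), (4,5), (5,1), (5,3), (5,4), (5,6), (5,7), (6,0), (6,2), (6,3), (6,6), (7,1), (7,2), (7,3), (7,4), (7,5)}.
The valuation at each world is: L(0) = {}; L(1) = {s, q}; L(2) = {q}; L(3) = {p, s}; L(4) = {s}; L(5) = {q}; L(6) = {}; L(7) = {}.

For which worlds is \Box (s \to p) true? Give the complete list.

1, 3, 6

Let φ = \Box (s \to p). Evaluate φ at each world:
  0 (successors {0, 1, 3, 4, 6, 7}): φ is false.
  1 (successors {0, 2, 3, 5}): φ is true.
  2 (successors {0, 1, 3, 4}): φ is false.
  3 (successors {2}): φ is true.
  4 (successors {1, 2, 3, 5}): φ is false.
  5 (successors {1, 3, 4, 6, 7}): φ is false.
  6 (successors {0, 2, 3, 6}): φ is true.
  7 (successors {1, 2, 3, 4, 5}): φ is false.
For instance, at 4:
  At 4: \Box (s \to p) requires s \to p at every successor {1, 2, 3, 5}.
    s \to p fails at 1, so \Box (s \to p) is false at 4.
Satisfying worlds: {1, 3, 6}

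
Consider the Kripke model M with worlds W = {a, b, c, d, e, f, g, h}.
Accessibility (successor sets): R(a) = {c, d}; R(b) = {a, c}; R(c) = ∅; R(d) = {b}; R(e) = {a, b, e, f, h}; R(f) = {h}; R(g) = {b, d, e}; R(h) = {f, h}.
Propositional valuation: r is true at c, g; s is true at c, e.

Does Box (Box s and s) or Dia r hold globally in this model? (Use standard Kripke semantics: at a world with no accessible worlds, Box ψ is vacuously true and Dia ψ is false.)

Recall that Box ψ holds at a world iff ψ holds at every accessible world, and Dia ψ holds iff ψ holds at some accessible world.
Let φ = Box (Box s and s) or Dia r. Evaluate φ at each world:
  a (successors {c, d}): φ is true.
  b (successors {a, c}): φ is true.
  c (successors ∅): φ is true.
  d (successors {b}): φ is false.
  e (successors {a, b, e, f, h}): φ is false.
  f (successors {h}): φ is false.
  g (successors {b, d, e}): φ is false.
  h (successors {f, h}): φ is false.
Detail at d (counterexample):
  At d: Box (Box s and s) is false, Dia r is false, so Box (Box s and s) or Dia r is false.
    At d: Box (Box s and s) requires Box s and s at every successor {b}.
      Box s and s fails at b, so Box (Box s and s) is false at d.
    At d: Dia r requires r at some successor in {b}.
      At b: r is false.
    So Dia r is false at d.

No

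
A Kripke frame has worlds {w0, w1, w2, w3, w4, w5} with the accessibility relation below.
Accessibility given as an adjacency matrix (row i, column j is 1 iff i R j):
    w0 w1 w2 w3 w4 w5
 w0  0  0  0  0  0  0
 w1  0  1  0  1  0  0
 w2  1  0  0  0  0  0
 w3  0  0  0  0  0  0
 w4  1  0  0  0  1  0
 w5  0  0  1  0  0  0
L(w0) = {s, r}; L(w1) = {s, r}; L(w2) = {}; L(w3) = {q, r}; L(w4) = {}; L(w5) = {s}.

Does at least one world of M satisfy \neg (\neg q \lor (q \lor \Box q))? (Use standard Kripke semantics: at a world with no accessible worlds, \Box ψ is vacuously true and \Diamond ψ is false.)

No

Recall that \Box ψ holds at a world iff ψ holds at every accessible world, and \Diamond ψ holds iff ψ holds at some accessible world.
Let φ = \neg (\neg q \lor (q \lor \Box q)). Evaluate φ at each world:
  w0 (successors ∅): φ is false.
  w1 (successors {w1, w3}): φ is false.
  w2 (successors {w0}): φ is false.
  w3 (successors ∅): φ is false.
  w4 (successors {w0, w4}): φ is false.
  w5 (successors {w2}): φ is false.
For instance, at w1:
  At w1: \neg q \lor (q \lor \Box q) is true, so \neg (\neg q \lor (q \lor \Box q)) is false.
    At w1: \neg q is true, q \lor \Box q is false, so \neg q \lor (q \lor \Box q) is true.
      At w1: q is false, \Box q is false, so q \lor \Box q is false.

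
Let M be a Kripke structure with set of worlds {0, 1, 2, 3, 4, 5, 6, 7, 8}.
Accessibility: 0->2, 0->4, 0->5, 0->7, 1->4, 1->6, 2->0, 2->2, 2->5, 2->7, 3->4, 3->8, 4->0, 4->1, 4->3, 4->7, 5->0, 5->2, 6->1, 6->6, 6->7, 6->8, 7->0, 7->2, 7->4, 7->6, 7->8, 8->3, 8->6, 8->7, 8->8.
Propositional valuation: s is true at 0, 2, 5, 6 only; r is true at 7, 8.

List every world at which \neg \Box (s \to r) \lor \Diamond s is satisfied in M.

0, 1, 2, 4, 5, 6, 7, 8

Recall that \Box ψ holds at a world iff ψ holds at every accessible world, and \Diamond ψ holds iff ψ holds at some accessible world.
Let φ = \neg \Box (s \to r) \lor \Diamond s. Evaluate φ at each world:
  0 (successors {2, 4, 5, 7}): φ is true.
  1 (successors {4, 6}): φ is true.
  2 (successors {0, 2, 5, 7}): φ is true.
  3 (successors {4, 8}): φ is false.
  4 (successors {0, 1, 3, 7}): φ is true.
  5 (successors {0, 2}): φ is true.
  6 (successors {1, 6, 7, 8}): φ is true.
  7 (successors {0, 2, 4, 6, 8}): φ is true.
  8 (successors {3, 6, 7, 8}): φ is true.
For instance, at 8:
  At 8: \neg \Box (s \to r) is true, \Diamond s is true, so \neg \Box (s \to r) \lor \Diamond s is true.
    At 8: \Box (s \to r) is false, so \neg \Box (s \to r) is true.
      At 8: \Box (s \to r) requires s \to r at every successor {3, 6, 7, 8}.
        s \to r fails at 6, so \Box (s \to r) is false at 8.
    At 8: \Diamond s requires s at some successor in {3, 6, 7, 8}.
      s holds at 6, so \Diamond s is true at 8.
Satisfying worlds: {0, 1, 2, 4, 5, 6, 7, 8}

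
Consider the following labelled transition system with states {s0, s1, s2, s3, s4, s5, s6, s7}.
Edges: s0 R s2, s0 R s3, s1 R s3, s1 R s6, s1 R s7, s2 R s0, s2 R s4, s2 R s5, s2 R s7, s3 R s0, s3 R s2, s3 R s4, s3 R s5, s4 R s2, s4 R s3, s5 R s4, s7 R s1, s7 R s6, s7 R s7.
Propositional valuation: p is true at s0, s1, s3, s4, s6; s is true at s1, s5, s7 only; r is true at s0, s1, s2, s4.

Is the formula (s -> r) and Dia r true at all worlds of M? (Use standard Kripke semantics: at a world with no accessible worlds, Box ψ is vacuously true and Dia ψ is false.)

Recall that Dia ψ holds at a world iff ψ holds at some accessible world.
Let φ = (s -> r) and Dia r. Evaluate φ at each world:
  s0 (successors {s2, s3}): φ is true.
  s1 (successors {s3, s6, s7}): φ is false.
  s2 (successors {s0, s4, s5, s7}): φ is true.
  s3 (successors {s0, s2, s4, s5}): φ is true.
  s4 (successors {s2, s3}): φ is true.
  s5 (successors {s4}): φ is false.
  s6 (successors ∅): φ is false.
  s7 (successors {s1, s6, s7}): φ is false.
Detail at s1 (counterexample):
  At s1: s -> r is true, Dia r is false, so (s -> r) and Dia r is false.
    At s1: Dia r requires r at some successor in {s3, s6, s7}.
      At s3: r is false.
      At s6: r is false.
      At s7: r is false.
    So Dia r is false at s1.

No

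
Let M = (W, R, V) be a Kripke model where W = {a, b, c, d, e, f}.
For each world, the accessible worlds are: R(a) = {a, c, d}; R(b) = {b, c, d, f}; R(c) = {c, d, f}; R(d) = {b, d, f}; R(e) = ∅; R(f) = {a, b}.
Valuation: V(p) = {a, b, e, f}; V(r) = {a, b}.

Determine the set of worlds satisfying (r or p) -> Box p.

c, d, e, f

Recall that Box ψ holds at a world iff ψ holds at every accessible world, and Dia ψ holds iff ψ holds at some accessible world.
Let φ = (r or p) -> Box p. Evaluate φ at each world:
  a (successors {a, c, d}): φ is false.
  b (successors {b, c, d, f}): φ is false.
  c (successors {c, d, f}): φ is true.
  d (successors {b, d, f}): φ is true.
  e (successors ∅): φ is true.
  f (successors {a, b}): φ is true.
For instance, at c:
  At c: r or p is false, Box p is false, so (r or p) -> Box p is true.
    At c: Box p requires p at every successor {c, d, f}.
      p fails at c, so Box p is false at c.
Satisfying worlds: {c, d, e, f}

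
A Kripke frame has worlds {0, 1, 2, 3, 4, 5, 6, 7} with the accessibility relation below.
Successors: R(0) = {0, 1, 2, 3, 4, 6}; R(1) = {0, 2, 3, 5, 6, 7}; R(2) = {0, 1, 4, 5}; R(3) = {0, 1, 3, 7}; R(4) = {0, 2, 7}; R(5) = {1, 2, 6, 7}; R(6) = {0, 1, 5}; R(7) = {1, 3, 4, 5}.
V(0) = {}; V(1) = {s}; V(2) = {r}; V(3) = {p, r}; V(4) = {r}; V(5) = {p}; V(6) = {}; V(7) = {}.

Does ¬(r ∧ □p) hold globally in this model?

Let φ = ¬(r ∧ □p). Evaluate φ at each world:
  0 (successors {0, 1, 2, 3, 4, 6}): φ is true.
  1 (successors {0, 2, 3, 5, 6, 7}): φ is true.
  2 (successors {0, 1, 4, 5}): φ is true.
  3 (successors {0, 1, 3, 7}): φ is true.
  4 (successors {0, 2, 7}): φ is true.
  5 (successors {1, 2, 6, 7}): φ is true.
  6 (successors {0, 1, 5}): φ is true.
  7 (successors {1, 3, 4, 5}): φ is true.
For instance, at 0:
  At 0: r ∧ □p is false, so ¬(r ∧ □p) is true.
    At 0: r is false, □p is false, so r ∧ □p is false.
      At 0: □p requires p at every successor {0, 1, 2, 3, 4, 6}.
        p fails at 0, so □p is false at 0.

Yes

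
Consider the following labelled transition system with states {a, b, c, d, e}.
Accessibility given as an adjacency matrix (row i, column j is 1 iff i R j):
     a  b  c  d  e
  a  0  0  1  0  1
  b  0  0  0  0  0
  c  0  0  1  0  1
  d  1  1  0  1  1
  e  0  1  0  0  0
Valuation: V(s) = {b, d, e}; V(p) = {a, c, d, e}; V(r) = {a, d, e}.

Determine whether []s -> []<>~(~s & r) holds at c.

At c: []s is false, []<>~(~s & r) is true, so []s -> []<>~(~s & r) is true.
  At c: []s requires s at every successor {c, e}.
    s fails at c, so []s is false at c.
  At c: []<>~(~s & r) requires <>~(~s & r) at every successor {c, e}.
      At c: <>~(~s & r) requires ~(~s & r) at some successor in {c, e}.
        ~(~s & r) holds at c, so <>~(~s & r) is true at c.
      At e: <>~(~s & r) requires ~(~s & r) at some successor in {b}.
        ~(~s & r) holds at b, so <>~(~s & r) is true at e.
  So []<>~(~s & r) is true at c.

Yes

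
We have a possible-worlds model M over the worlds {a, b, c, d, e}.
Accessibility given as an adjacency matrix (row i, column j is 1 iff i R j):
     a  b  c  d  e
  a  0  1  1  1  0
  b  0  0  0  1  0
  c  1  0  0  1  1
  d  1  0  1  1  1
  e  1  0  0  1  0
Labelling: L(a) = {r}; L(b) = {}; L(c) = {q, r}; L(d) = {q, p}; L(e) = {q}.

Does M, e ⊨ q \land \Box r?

No

At e: q is true, \Box r is false, so q \land \Box r is false.
  At e: \Box r requires r at every successor {a, d}.
    r fails at d, so \Box r is false at e.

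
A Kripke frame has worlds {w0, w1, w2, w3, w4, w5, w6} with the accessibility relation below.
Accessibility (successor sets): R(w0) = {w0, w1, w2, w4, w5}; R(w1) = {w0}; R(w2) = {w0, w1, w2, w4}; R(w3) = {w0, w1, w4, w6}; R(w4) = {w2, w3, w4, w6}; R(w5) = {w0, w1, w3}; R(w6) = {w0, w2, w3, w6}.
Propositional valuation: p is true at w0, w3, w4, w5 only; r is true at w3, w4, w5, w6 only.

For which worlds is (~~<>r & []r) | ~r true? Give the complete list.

w0, w1, w2

Let φ = (~~<>r & []r) | ~r. Evaluate φ at each world:
  w0 (successors {w0, w1, w2, w4, w5}): φ is true.
  w1 (successors {w0}): φ is true.
  w2 (successors {w0, w1, w2, w4}): φ is true.
  w3 (successors {w0, w1, w4, w6}): φ is false.
  w4 (successors {w2, w3, w4, w6}): φ is false.
  w5 (successors {w0, w1, w3}): φ is false.
  w6 (successors {w0, w2, w3, w6}): φ is false.
For instance, at w1:
  At w1: ~~<>r & []r is false, ~r is true, so (~~<>r & []r) | ~r is true.
    At w1: ~~<>r is false, []r is false, so ~~<>r & []r is false.
      At w1: ~<>r is true, so ~~<>r is false.
      At w1: []r requires r at every successor {w0}.
        r fails at w0, so []r is false at w1.
Satisfying worlds: {w0, w1, w2}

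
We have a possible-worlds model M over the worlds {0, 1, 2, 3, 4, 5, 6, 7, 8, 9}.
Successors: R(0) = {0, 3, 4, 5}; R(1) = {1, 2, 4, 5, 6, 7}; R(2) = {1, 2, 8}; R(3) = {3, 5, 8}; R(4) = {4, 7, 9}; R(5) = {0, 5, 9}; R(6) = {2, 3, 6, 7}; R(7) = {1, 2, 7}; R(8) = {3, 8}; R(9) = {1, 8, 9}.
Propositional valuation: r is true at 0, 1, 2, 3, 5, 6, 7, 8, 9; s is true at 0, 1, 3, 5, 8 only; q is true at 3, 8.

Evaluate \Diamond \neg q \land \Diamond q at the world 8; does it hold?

No

At 8: \Diamond \neg q is false, \Diamond q is true, so \Diamond \neg q \land \Diamond q is false.
  At 8: \Diamond \neg q requires \neg q at some successor in {3, 8}.
    At 3: \neg q is false.
    At 8: \neg q is false.
  So \Diamond \neg q is false at 8.
  At 8: \Diamond q requires q at some successor in {3, 8}.
    q holds at 3, so \Diamond q is true at 8.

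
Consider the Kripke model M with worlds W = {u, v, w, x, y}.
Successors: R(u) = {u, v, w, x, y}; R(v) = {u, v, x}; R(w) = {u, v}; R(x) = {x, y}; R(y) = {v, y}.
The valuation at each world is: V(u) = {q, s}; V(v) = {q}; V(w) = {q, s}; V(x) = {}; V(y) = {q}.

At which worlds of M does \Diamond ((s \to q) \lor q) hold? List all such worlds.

u, v, w, x, y

Let φ = \Diamond ((s \to q) \lor q). Evaluate φ at each world:
  u (successors {u, v, w, x, y}): φ is true.
  v (successors {u, v, x}): φ is true.
  w (successors {u, v}): φ is true.
  x (successors {x, y}): φ is true.
  y (successors {v, y}): φ is true.
For instance, at w:
  At w: \Diamond ((s \to q) \lor q) requires (s \to q) \lor q at some successor in {u, v}.
    (s \to q) \lor q holds at u, so \Diamond ((s \to q) \lor q) is true at w.
Satisfying worlds: {u, v, w, x, y}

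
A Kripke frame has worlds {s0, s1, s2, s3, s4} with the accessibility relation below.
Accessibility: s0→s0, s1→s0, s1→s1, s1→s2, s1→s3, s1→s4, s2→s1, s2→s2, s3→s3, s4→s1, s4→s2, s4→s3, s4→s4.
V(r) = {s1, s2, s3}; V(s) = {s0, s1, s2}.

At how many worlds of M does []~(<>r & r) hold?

Recall that []ψ holds at a world iff ψ holds at every accessible world, and <>ψ holds iff ψ holds at some accessible world.
Let φ = []~(<>r & r). Evaluate φ at each world:
  s0 (successors {s0}): φ is true.
  s1 (successors {s0, s1, s2, s3, s4}): φ is false.
  s2 (successors {s1, s2}): φ is false.
  s3 (successors {s3}): φ is false.
  s4 (successors {s1, s2, s3, s4}): φ is false.
For instance, at s1:
  At s1: []~(<>r & r) requires ~(<>r & r) at every successor {s0, s1, s2, s3, s4}.
    ~(<>r & r) fails at s1, so []~(<>r & r) is false at s1.
      At s1: <>r & r is true, so ~(<>r & r) is false.
Satisfying worlds: {s0}

1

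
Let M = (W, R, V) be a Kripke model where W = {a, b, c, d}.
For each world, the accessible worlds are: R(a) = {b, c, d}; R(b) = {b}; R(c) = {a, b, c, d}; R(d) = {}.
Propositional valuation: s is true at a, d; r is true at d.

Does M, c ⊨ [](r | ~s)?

Recall that []ψ holds at a world iff ψ holds at every accessible world, and <>ψ holds iff ψ holds at some accessible world.
At c: [](r | ~s) requires r | ~s at every successor {a, b, c, d}.
  r | ~s fails at a, so [](r | ~s) is false at c.

No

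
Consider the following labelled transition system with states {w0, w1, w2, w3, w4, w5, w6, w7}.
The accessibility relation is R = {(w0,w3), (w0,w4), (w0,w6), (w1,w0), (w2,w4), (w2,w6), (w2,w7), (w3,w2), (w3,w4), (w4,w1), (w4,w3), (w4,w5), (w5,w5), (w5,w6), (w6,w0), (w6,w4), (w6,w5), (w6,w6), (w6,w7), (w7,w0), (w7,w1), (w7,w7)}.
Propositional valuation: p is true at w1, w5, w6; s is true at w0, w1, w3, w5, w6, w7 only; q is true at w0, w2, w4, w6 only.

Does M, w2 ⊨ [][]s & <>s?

Recall that []ψ holds at a world iff ψ holds at every accessible world, and <>ψ holds iff ψ holds at some accessible world.
At w2: [][]s is false, <>s is true, so [][]s & <>s is false.
  At w2: [][]s requires []s at every successor {w4, w6, w7}.
    []s fails at w6, so [][]s is false at w2.
      At w6: []s requires s at every successor {w0, w4, w5, w6, w7}.
        s fails at w4, so []s is false at w6.
  At w2: <>s requires s at some successor in {w4, w6, w7}.
    s holds at w6, so <>s is true at w2.

No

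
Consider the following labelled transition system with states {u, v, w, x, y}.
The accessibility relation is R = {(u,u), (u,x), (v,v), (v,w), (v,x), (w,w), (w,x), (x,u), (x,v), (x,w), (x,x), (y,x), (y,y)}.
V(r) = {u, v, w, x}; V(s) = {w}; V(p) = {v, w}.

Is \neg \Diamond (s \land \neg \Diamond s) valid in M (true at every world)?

Let φ = \neg \Diamond (s \land \neg \Diamond s). Evaluate φ at each world:
  u (successors {u, x}): φ is true.
  v (successors {v, w, x}): φ is true.
  w (successors {w, x}): φ is true.
  x (successors {u, v, w, x}): φ is true.
  y (successors {x, y}): φ is true.
For instance, at u:
  At u: \Diamond (s \land \neg \Diamond s) is false, so \neg \Diamond (s \land \neg \Diamond s) is true.
    At u: \Diamond (s \land \neg \Diamond s) requires s \land \neg \Diamond s at some successor in {u, x}.
      At u: s \land \neg \Diamond s is false.
      At x: s \land \neg \Diamond s is false.
    So \Diamond (s \land \neg \Diamond s) is false at u.

Yes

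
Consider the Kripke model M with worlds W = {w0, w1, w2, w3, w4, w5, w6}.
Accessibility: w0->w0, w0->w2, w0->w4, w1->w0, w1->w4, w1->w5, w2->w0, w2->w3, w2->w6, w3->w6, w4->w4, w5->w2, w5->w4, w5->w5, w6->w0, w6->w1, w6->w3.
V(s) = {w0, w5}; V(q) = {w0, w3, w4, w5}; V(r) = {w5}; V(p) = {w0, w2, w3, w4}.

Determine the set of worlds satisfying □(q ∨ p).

Let φ = □(q ∨ p). Evaluate φ at each world:
  w0 (successors {w0, w2, w4}): φ is true.
  w1 (successors {w0, w4, w5}): φ is true.
  w2 (successors {w0, w3, w6}): φ is false.
  w3 (successors {w6}): φ is false.
  w4 (successors {w4}): φ is true.
  w5 (successors {w2, w4, w5}): φ is true.
  w6 (successors {w0, w1, w3}): φ is false.
For instance, at w0:
  At w0: □(q ∨ p) requires q ∨ p at every successor {w0, w2, w4}.
    At w0: q ∨ p is true.
    At w2: q ∨ p is true.
    At w4: q ∨ p is true.
  So □(q ∨ p) is true at w0.
Satisfying worlds: {w0, w1, w4, w5}

w0, w1, w4, w5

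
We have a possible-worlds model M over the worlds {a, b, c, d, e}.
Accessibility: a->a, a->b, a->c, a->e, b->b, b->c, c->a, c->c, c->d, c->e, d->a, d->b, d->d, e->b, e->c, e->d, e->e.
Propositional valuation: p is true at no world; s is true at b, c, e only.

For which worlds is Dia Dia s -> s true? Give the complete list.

Let φ = Dia Dia s -> s. Evaluate φ at each world:
  a (successors {a, b, c, e}): φ is false.
  b (successors {b, c}): φ is true.
  c (successors {a, c, d, e}): φ is true.
  d (successors {a, b, d}): φ is false.
  e (successors {b, c, d, e}): φ is true.
For instance, at d:
  At d: Dia Dia s is true, s is false, so Dia Dia s -> s is false.
    At d: Dia Dia s requires Dia s at some successor in {a, b, d}.
      Dia s holds at a, so Dia Dia s is true at d.
Satisfying worlds: {b, c, e}

b, c, e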